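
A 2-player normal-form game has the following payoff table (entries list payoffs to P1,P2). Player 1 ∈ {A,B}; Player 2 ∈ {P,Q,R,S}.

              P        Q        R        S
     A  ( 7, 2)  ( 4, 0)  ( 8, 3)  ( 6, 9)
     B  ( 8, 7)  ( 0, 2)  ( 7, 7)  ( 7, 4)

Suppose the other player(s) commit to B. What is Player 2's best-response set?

BR_2 = {P,R}

u_2(P vs B) = 7
u_2(Q vs B) = 2
u_2(R vs B) = 7
u_2(S vs B) = 4
max payoff 7 at {P,R}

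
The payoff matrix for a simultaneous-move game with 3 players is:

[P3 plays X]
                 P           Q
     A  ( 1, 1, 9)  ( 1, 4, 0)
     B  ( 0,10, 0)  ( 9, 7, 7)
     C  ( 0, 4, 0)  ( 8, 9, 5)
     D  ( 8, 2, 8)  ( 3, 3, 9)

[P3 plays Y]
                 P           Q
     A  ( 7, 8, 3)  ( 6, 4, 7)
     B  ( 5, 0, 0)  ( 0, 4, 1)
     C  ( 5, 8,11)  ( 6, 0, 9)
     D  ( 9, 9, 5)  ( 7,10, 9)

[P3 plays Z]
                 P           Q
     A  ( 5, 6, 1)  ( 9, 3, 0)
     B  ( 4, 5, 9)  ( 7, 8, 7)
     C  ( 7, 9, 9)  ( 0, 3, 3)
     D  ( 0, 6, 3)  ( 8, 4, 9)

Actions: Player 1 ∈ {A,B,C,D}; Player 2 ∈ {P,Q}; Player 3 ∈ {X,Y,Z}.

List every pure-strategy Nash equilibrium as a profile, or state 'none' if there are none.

(A,P,X): not NE [P1→D gives 8>1; P2→Q gives 4>1]
(A,P,Y): not NE [P1→D gives 9>7; P3→X gives 9>3]
(A,P,Z): not NE [P1→C gives 7>5; P3→X gives 9>1]
(A,Q,X): not NE [P1→B gives 9>1; P3→Y gives 7>0]
(A,Q,Y): not NE [P1→D gives 7>6; P2→P gives 8>4]
(A,Q,Z): not NE [P2→P gives 6>3; P3→Y gives 7>0]
(B,P,X): not NE [P1→D gives 8>0; P3→Z gives 9>0]
(B,P,Y): not NE [P1→D gives 9>5; P2→Q gives 4>0; P3→Z gives 9>0]
(B,P,Z): not NE [P1→C gives 7>4; P2→Q gives 8>5]
(B,Q,X): not NE [P2→P gives 10>7]
(B,Q,Y): not NE [P1→D gives 7>0; P3→Z gives 7>1]
(B,Q,Z): not NE [P1→A gives 9>7]
(C,P,X): not NE [P1→D gives 8>0; P2→Q gives 9>4; P3→Y gives 11>0]
(C,P,Y): not NE [P1→D gives 9>5]
(C,P,Z): not NE [P3→Y gives 11>9]
(C,Q,X): not NE [P1→B gives 9>8; P3→Y gives 9>5]
(C,Q,Y): not NE [P1→D gives 7>6; P2→P gives 8>0]
(C,Q,Z): not NE [P1→A gives 9>0; P2→P gives 9>3; P3→Y gives 9>3]
(D,P,X): not NE [P2→Q gives 3>2]
(D,P,Y): not NE [P2→Q gives 10>9; P3→X gives 8>5]
(D,P,Z): not NE [P1→C gives 7>0; P3→X gives 8>3]
(D,Q,X): not NE [P1→B gives 9>3]
(D,Q,Y): NE
(D,Q,Z): not NE [P1→A gives 9>8; P2→P gives 6>4]

PSNE = {(D,Q,Y)}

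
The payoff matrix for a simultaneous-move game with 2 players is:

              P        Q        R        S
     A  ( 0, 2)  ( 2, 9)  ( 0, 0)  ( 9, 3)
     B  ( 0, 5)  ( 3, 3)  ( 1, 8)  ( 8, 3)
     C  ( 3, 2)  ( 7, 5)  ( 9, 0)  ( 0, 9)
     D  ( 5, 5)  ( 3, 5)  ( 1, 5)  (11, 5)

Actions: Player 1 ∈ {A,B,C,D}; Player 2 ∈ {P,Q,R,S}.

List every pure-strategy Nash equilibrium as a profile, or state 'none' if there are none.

(A,P): not NE [P1→D gives 5>0; P2→Q gives 9>2]
(A,Q): not NE [P1→C gives 7>2]
(A,R): not NE [P1→C gives 9>0; P2→Q gives 9>0]
(A,S): not NE [P1→D gives 11>9; P2→Q gives 9>3]
(B,P): not NE [P1→D gives 5>0; P2→R gives 8>5]
(B,Q): not NE [P1→C gives 7>3; P2→R gives 8>3]
(B,R): not NE [P1→C gives 9>1]
(B,S): not NE [P1→D gives 11>8; P2→R gives 8>3]
(C,P): not NE [P1→D gives 5>3; P2→S gives 9>2]
(C,Q): not NE [P2→S gives 9>5]
(C,R): not NE [P2→S gives 9>0]
(C,S): not NE [P1→D gives 11>0]
(D,P): NE
(D,Q): not NE [P1→C gives 7>3]
(D,R): not NE [P1→C gives 9>1]
(D,S): NE

Nash profiles: (D,P), (D,S)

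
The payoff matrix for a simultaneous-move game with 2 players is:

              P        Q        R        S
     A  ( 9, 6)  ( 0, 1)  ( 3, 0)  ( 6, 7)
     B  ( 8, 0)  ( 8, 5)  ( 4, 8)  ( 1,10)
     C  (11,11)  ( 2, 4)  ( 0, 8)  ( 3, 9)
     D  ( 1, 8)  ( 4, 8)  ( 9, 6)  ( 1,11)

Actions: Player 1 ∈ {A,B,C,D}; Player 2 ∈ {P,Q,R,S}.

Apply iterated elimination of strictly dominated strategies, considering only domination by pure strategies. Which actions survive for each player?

Remaining: P1:{A,C} P2:{P,S}

P2 drop Q (S beats it: A:7>1 B:10>5 C:9>4 D:11>8)
P2 drop R (S beats it: A:7>0 B:10>8 C:9>8 D:11>6)
P1 drop B (A beats it: P:9>8 S:6>1)
P1 drop D (A beats it: P:9>1 S:6>1)
P1→{A,C} P2→{P,S}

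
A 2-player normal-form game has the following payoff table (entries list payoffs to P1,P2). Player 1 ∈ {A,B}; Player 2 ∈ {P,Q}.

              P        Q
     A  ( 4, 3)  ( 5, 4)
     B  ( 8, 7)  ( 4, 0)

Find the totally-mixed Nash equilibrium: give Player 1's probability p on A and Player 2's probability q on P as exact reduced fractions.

(p,q) = (7/8, 1/5)

P1 indiff ⇒ q·4+(1-q)·5 = q·8+(1-q)·4 ⇒ q(-4) = (1-q)(-1) ⇒ q = 1/5
P2 indiff ⇒ p·3+(1-p)·7 = p·4+(1-p)·0 ⇒ p(-1) = (1-p)(-7) ⇒ p = 7/8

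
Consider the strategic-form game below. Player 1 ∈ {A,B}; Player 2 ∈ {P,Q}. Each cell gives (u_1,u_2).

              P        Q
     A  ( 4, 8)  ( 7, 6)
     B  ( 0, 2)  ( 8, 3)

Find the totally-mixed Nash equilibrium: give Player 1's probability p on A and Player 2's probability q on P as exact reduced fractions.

P1 indiff ⇒ q·4+(1-q)·7 = q·0+(1-q)·8 ⇒ q(4) = (1-q)(1) ⇒ q = 1/5
P2 indiff ⇒ p·8+(1-p)·2 = p·6+(1-p)·3 ⇒ p(2) = (1-p)(1) ⇒ p = 1/3

P1 mixes 1/3 on A; P2 mixes 1/5 on P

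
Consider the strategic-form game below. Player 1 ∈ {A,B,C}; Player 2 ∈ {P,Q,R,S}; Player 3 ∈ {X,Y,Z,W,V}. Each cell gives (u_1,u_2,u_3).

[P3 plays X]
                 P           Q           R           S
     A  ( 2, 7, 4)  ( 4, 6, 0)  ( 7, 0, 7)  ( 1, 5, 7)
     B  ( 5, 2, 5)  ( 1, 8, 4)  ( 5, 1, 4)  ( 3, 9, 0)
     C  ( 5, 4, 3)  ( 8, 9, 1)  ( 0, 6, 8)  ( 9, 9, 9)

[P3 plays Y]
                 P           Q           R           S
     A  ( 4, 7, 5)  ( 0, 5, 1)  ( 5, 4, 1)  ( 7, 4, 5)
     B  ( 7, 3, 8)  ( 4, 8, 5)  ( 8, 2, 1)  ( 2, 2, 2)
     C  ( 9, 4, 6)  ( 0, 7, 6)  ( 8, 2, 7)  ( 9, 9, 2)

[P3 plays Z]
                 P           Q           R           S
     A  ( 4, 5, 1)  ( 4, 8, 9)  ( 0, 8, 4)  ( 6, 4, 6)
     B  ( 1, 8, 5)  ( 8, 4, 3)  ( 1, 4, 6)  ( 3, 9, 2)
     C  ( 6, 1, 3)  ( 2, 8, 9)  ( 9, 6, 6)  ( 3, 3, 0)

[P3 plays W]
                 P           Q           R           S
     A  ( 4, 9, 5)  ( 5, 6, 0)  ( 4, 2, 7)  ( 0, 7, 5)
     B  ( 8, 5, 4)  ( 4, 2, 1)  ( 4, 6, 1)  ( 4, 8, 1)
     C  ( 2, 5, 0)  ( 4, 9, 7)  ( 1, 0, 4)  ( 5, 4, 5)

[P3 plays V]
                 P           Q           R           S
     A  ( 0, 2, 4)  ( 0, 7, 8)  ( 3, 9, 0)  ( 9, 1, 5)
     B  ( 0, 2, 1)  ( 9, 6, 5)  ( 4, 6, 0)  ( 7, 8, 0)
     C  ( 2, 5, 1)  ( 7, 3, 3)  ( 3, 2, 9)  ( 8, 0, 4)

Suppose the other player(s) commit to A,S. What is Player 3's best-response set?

argmax u_3 = {X}

u_3(X vs A,S) = 7
u_3(Y vs A,S) = 5
u_3(Z vs A,S) = 6
u_3(W vs A,S) = 5
u_3(V vs A,S) = 5
max payoff 7 at {X}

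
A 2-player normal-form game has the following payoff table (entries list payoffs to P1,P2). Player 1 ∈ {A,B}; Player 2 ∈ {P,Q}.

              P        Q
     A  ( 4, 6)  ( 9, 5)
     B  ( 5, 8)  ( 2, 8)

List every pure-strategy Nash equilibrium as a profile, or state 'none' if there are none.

(A,P): not NE [P1→B gives 5>4]
(A,Q): not NE [P2→P gives 6>5]
(B,P): NE
(B,Q): not NE [P1→A gives 9>2]

PSNE = {(B,P)}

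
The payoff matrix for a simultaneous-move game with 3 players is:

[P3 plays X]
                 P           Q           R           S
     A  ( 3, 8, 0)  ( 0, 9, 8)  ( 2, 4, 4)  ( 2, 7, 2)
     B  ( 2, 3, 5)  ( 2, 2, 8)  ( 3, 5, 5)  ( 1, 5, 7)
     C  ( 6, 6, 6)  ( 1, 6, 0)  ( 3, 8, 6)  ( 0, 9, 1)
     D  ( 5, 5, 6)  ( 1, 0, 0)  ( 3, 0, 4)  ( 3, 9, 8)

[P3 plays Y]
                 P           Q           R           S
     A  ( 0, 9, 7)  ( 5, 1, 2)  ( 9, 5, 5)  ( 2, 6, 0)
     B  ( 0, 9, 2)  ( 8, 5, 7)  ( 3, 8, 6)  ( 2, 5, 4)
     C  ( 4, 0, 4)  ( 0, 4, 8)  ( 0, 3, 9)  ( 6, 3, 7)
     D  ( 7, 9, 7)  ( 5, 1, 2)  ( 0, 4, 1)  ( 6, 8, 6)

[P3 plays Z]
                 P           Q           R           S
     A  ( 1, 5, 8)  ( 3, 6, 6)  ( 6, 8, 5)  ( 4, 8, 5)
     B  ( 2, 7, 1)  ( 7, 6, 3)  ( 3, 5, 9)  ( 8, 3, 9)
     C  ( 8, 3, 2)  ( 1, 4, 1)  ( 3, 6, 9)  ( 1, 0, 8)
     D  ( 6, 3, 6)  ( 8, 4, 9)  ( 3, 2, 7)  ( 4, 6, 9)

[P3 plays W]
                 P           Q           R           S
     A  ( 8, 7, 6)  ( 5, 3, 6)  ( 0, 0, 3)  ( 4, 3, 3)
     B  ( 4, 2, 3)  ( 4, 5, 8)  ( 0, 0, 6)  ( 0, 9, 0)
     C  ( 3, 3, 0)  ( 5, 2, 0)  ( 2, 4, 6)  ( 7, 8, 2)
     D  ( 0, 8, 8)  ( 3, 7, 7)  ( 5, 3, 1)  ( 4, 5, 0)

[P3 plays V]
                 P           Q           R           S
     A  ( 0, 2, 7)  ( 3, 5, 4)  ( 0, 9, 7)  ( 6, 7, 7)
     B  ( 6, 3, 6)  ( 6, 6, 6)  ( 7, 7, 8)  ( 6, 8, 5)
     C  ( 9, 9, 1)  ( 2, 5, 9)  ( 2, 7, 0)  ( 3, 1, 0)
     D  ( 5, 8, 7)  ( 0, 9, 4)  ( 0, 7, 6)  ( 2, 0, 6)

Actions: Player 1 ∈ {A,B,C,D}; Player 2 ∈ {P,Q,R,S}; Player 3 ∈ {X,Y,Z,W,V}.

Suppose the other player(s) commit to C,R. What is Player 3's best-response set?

u_3(X vs C,R) = 6
u_3(Y vs C,R) = 9
u_3(Z vs C,R) = 9
u_3(W vs C,R) = 6
u_3(V vs C,R) = 0
max payoff 9 at {Y,Z}

P3 best: {Y,Z}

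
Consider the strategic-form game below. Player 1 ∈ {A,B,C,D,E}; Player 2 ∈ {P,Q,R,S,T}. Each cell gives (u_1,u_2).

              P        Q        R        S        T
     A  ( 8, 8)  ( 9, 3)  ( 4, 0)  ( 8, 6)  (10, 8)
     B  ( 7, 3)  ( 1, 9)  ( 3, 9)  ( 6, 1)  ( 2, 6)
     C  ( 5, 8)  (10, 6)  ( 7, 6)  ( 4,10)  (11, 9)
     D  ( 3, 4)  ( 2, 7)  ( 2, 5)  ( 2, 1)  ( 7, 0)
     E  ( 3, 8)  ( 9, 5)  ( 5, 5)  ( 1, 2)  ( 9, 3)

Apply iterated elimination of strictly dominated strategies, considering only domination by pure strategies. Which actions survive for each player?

Survivors P1:{A,C} P2:{P,S,T}

P1 drop B (A beats it: P:8>7 Q:9>1 R:4>3 S:8>6 T:10>2)
P1 drop D (A beats it: P:8>3 Q:9>2 R:4>2 S:8>2 T:10>7)
P1 drop E (C beats it: P:5>3 Q:10>9 R:7>5 S:4>1 T:11>9)
P2 drop Q (P beats it: A:8>3 C:8>6)
P2 drop R (P beats it: A:8>0 C:8>6)
P1→{A,C} P2→{P,S,T}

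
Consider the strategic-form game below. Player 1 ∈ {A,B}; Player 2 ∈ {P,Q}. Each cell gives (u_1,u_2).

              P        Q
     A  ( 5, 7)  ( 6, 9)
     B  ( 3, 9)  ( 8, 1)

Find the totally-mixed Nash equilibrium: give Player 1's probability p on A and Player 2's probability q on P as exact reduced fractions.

P1 indiff ⇒ q·5+(1-q)·6 = q·3+(1-q)·8 ⇒ q(2) = (1-q)(2) ⇒ q = 1/2
P2 indiff ⇒ p·7+(1-p)·9 = p·9+(1-p)·1 ⇒ p(-2) = (1-p)(-8) ⇒ p = 4/5

P1 mixes 4/5 on A; P2 mixes 1/2 on P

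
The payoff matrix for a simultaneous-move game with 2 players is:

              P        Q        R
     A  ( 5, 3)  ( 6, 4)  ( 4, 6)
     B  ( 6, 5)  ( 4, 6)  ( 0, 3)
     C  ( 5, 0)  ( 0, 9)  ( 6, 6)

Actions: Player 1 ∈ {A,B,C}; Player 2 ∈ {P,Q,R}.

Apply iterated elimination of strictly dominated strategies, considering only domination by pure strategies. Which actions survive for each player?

Survivors P1:{A,C} P2:{Q,R}

P2 drop P (Q beats it: A:4>3 B:6>5 C:9>0)
P1 drop B (A beats it: Q:6>4 R:4>0)
P1→{A,C} P2→{Q,R}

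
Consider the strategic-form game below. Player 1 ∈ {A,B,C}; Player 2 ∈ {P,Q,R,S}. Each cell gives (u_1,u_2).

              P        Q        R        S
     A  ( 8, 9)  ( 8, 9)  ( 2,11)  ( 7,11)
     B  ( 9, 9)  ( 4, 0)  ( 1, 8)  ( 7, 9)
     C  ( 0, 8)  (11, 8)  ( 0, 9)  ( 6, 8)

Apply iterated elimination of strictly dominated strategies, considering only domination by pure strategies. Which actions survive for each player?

P2 drop Q (R beats it: A:11>9 B:8>0 C:9>8)
P1 drop C (A beats it: P:8>0 R:2>0 S:7>6)
P1→{A,B} P2→{P,R,S}

Remaining: P1:{A,B} P2:{P,R,S}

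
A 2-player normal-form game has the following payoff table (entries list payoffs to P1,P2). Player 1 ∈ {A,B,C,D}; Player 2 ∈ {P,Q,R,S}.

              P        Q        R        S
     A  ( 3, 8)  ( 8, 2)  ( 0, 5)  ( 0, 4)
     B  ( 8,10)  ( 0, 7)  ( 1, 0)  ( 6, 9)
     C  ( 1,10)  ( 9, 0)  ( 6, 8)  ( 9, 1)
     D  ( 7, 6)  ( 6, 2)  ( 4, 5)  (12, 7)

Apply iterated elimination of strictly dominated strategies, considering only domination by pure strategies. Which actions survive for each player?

P2 drop Q (P beats it: A:8>2 B:10>7 C:10>0 D:6>2)
P1 drop A (B beats it: P:8>3 R:1>0 S:6>0)
P2 drop R (P beats it: B:10>0 C:10>8 D:6>5)
P1 drop C (D beats it: P:7>1 S:12>9)
P1→{B,D} P2→{P,S}

Survivors P1:{B,D} P2:{P,S}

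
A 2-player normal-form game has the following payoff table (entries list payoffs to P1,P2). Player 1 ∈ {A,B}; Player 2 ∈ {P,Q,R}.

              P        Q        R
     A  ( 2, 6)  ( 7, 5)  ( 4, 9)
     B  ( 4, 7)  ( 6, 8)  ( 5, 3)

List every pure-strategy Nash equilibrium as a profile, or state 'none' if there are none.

PSNE: ∅

(A,P): not NE [P1→B gives 4>2; P2→R gives 9>6]
(A,Q): not NE [P2→R gives 9>5]
(A,R): not NE [P1→B gives 5>4]
(B,P): not NE [P2→Q gives 8>7]
(B,Q): not NE [P1→A gives 7>6]
(B,R): not NE [P2→Q gives 8>3]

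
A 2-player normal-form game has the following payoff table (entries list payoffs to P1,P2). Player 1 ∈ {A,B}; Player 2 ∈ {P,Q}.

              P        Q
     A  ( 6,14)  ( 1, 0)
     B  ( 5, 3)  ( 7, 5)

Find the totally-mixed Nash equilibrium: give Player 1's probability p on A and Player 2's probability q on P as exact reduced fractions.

P1 indiff ⇒ q·6+(1-q)·1 = q·5+(1-q)·7 ⇒ q(1) = (1-q)(6) ⇒ q = 6/7
P2 indiff ⇒ p·14+(1-p)·3 = p·0+(1-p)·5 ⇒ p(14) = (1-p)(2) ⇒ p = 1/8

p=1/8, q=6/7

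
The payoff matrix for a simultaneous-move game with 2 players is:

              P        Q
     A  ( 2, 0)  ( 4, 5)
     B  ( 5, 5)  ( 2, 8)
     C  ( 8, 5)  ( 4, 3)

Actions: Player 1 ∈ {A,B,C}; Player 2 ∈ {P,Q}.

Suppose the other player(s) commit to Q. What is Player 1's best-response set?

u_1(A vs Q) = 4
u_1(B vs Q) = 2
u_1(C vs Q) = 4
max payoff 4 at {A,C}

BR_1 = {A,C}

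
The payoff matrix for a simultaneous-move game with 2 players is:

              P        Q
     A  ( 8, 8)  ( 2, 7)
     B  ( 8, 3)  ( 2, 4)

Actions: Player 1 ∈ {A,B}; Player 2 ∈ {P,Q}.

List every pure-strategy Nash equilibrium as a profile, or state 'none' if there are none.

NE set: (A,P), (B,Q)

(A,P): NE
(A,Q): not NE [P2→P gives 8>7]
(B,P): not NE [P2→Q gives 4>3]
(B,Q): NE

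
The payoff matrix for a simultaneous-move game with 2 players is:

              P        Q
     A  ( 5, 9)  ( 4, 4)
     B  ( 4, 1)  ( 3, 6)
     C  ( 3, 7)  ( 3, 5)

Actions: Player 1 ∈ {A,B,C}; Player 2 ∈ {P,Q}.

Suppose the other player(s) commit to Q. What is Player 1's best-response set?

P1 best: {A}

u_1(A vs Q) = 4
u_1(B vs Q) = 3
u_1(C vs Q) = 3
max payoff 4 at {A}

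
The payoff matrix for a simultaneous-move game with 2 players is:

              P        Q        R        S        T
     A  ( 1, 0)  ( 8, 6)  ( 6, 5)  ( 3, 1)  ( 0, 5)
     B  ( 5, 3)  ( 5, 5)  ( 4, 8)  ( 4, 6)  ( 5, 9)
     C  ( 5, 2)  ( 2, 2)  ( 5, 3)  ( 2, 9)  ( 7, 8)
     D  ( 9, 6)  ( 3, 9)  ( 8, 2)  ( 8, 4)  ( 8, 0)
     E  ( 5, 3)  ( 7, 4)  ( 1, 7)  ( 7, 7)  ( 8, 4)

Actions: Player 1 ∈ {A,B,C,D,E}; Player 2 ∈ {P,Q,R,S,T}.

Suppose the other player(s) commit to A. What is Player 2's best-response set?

BR_2 = {Q}

u_2(P vs A) = 0
u_2(Q vs A) = 6
u_2(R vs A) = 5
u_2(S vs A) = 1
u_2(T vs A) = 5
max payoff 6 at {Q}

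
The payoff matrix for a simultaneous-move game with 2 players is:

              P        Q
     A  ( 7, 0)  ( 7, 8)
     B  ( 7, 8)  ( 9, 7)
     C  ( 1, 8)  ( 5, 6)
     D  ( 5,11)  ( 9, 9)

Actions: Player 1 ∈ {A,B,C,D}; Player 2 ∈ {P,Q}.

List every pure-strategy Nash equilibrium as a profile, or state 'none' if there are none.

Nash profiles: (B,P)

(A,P): not NE [P2→Q gives 8>0]
(A,Q): not NE [P1→D gives 9>7]
(B,P): NE
(B,Q): not NE [P2→P gives 8>7]
(C,P): not NE [P1→B gives 7>1]
(C,Q): not NE [P1→D gives 9>5; P2→P gives 8>6]
(D,P): not NE [P1→B gives 7>5]
(D,Q): not NE [P2→P gives 11>9]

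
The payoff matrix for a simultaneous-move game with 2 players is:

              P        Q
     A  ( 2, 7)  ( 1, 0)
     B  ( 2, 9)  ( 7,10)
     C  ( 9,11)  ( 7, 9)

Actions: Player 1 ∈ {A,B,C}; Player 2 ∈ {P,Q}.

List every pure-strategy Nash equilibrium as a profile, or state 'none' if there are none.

Nash profiles: (B,Q), (C,P)

(A,P): not NE [P1→C gives 9>2]
(A,Q): not NE [P1→C gives 7>1; P2→P gives 7>0]
(B,P): not NE [P1→C gives 9>2; P2→Q gives 10>9]
(B,Q): NE
(C,P): NE
(C,Q): not NE [P2→P gives 11>9]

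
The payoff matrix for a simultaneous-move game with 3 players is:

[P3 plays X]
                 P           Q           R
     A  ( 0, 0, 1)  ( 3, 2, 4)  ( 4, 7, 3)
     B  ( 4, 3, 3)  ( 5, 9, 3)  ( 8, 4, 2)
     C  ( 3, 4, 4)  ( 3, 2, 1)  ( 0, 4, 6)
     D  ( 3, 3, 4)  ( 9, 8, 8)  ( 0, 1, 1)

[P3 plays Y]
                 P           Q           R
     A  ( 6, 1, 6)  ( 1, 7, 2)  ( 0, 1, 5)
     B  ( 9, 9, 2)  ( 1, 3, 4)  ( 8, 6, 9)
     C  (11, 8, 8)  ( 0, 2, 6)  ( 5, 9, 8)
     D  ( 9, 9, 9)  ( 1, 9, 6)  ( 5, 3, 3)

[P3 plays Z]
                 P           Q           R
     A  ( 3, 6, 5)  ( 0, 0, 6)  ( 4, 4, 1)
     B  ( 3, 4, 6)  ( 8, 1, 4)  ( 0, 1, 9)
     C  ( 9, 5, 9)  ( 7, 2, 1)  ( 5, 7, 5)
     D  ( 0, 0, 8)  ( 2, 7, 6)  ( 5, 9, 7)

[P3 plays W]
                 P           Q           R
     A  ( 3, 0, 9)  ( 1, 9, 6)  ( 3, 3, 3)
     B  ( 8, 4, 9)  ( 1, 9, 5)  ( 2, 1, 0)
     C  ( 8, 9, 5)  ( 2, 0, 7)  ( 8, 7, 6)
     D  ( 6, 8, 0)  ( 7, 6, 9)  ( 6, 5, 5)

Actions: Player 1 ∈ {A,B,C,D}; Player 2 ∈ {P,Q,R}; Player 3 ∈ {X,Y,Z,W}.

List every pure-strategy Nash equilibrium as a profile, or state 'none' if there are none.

(A,P,X): not NE [P1→B gives 4>0; P2→R gives 7>0; P3→W gives 9>1]
(A,P,Y): not NE [P1→C gives 11>6; P2→Q gives 7>1; P3→W gives 9>6]
(A,P,Z): not NE [P1→C gives 9>3; P3→W gives 9>5]
(A,P,W): not NE [P1→C gives 8>3; P2→Q gives 9>0]
(A,Q,X): not NE [P1→D gives 9>3; P2→R gives 7>2; P3→W gives 6>4]
(A,Q,Y): not NE [P3→W gives 6>2]
(A,Q,Z): not NE [P1→B gives 8>0; P2→P gives 6>0]
(A,Q,W): not NE [P1→D gives 7>1]
(A,R,X): not NE [P1→B gives 8>4; P3→Y gives 5>3]
(A,R,Y): not NE [P1→B gives 8>0; P2→Q gives 7>1]
(A,R,Z): not NE [P1→D gives 5>4; P2→P gives 6>4; P3→Y gives 5>1]
(A,R,W): not NE [P1→C gives 8>3; P2→Q gives 9>3; P3→Y gives 5>3]
(B,P,X): not NE [P2→Q gives 9>3; P3→W gives 9>3]
(B,P,Y): not NE [P1→C gives 11>9; P3→W gives 9>2]
(B,P,Z): not NE [P1→C gives 9>3; P3→W gives 9>6]
(B,P,W): not NE [P2→Q gives 9>4]
(B,Q,X): not NE [P1→D gives 9>5; P3→W gives 5>3]
(B,Q,Y): not NE [P2→P gives 9>3; P3→W gives 5>4]
(B,Q,Z): not NE [P2→P gives 4>1; P3→W gives 5>4]
(B,Q,W): not NE [P1→D gives 7>1]
(B,R,X): not NE [P2→Q gives 9>4; P3→Z gives 9>2]
(B,R,Y): not NE [P2→P gives 9>6]
(B,R,Z): not NE [P1→D gives 5>0; P2→P gives 4>1]
(B,R,W): not NE [P1→C gives 8>2; P2→Q gives 9>1; P3→Z gives 9>0]
(C,P,X): not NE [P1→B gives 4>3; P3→Z gives 9>4]
(C,P,Y): not NE [P2→R gives 9>8; P3→Z gives 9>8]
(C,P,Z): not NE [P2→R gives 7>5]
(C,P,W): not NE [P3→Z gives 9>5]
(C,Q,X): not NE [P1→D gives 9>3; P2→R gives 4>2; P3→W gives 7>1]
(C,Q,Y): not NE [P1→D gives 1>0; P2→R gives 9>2; P3→W gives 7>6]
(C,Q,Z): not NE [P1→B gives 8>7; P2→R gives 7>2; P3→W gives 7>1]
(C,Q,W): not NE [P1→D gives 7>2; P2→P gives 9>0]
(C,R,X): not NE [P1→B gives 8>0; P3→Y gives 8>6]
(C,R,Y): not NE [P1→B gives 8>5]
(C,R,Z): not NE [P3→Y gives 8>5]
(C,R,W): not NE [P2→P gives 9>7; P3→Y gives 8>6]
(D,P,X): not NE [P1→B gives 4>3; P2→Q gives 8>3; P3→Y gives 9>4]
(D,P,Y): not NE [P1→C gives 11>9]
(D,P,Z): not NE [P1→C gives 9>0; P2→R gives 9>0; P3→Y gives 9>8]
(D,P,W): not NE [P1→C gives 8>6; P3→Y gives 9>0]
(D,Q,X): not NE [P3→W gives 9>8]
(D,Q,Y): not NE [P3→W gives 9>6]
(D,Q,Z): not NE [P1→B gives 8>2; P2→R gives 9>7; P3→W gives 9>6]
(D,Q,W): not NE [P2→P gives 8>6]
(D,R,X): not NE [P1→B gives 8>0; P2→Q gives 8>1; P3→Z gives 7>1]
(D,R,Y): not NE [P1→B gives 8>5; P2→Q gives 9>3; P3→Z gives 7>3]
(D,R,Z): NE
(D,R,W): not NE [P1→C gives 8>6; P2→P gives 8>5; P3→Z gives 7>5]

PSNE = {(D,R,Z)}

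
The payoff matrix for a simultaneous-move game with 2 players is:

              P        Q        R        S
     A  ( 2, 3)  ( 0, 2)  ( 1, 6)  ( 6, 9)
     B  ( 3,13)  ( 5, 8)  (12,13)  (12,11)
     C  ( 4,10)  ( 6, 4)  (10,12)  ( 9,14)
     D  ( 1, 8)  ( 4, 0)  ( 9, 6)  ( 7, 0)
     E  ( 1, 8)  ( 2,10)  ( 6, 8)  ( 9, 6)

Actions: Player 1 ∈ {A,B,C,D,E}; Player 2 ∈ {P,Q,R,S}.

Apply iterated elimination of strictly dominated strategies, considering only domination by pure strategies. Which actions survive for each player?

P1 drop A (B beats it: P:3>2 Q:5>0 R:12>1 S:12>6)
P1 drop D (B beats it: P:3>1 Q:5>4 R:12>9 S:12>7)
P1 drop E (B beats it: P:3>1 Q:5>2 R:12>6 S:12>9)
P2 drop Q (P beats it: B:13>8 C:10>4)
P1→{B,C} P2→{P,R,S}

Remaining: P1:{B,C} P2:{P,R,S}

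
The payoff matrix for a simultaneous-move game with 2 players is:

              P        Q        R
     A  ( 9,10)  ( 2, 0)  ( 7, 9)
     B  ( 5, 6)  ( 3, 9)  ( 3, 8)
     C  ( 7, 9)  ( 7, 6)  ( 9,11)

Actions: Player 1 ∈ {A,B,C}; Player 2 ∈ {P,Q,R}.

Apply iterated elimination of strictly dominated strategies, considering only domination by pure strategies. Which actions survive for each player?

P1 drop B (C beats it: P:7>5 Q:7>3 R:9>3)
P2 drop Q (P beats it: A:10>0 C:9>6)
P1→{A,C} P2→{P,R}

Survivors P1:{A,C} P2:{P,R}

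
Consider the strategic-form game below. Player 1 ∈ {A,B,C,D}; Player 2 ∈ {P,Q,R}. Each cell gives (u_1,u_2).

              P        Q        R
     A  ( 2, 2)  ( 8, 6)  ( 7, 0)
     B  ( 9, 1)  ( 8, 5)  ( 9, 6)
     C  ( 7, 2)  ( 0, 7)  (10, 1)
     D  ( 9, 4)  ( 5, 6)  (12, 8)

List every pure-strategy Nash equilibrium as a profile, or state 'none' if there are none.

PSNE = {(A,Q), (D,R)}

(A,P): not NE [P1→D gives 9>2; P2→Q gives 6>2]
(A,Q): NE
(A,R): not NE [P1→D gives 12>7; P2→Q gives 6>0]
(B,P): not NE [P2→R gives 6>1]
(B,Q): not NE [P2→R gives 6>5]
(B,R): not NE [P1→D gives 12>9]
(C,P): not NE [P1→D gives 9>7; P2→Q gives 7>2]
(C,Q): not NE [P1→B gives 8>0]
(C,R): not NE [P1→D gives 12>10; P2→Q gives 7>1]
(D,P): not NE [P2→R gives 8>4]
(D,Q): not NE [P1→B gives 8>5; P2→R gives 8>6]
(D,R): NE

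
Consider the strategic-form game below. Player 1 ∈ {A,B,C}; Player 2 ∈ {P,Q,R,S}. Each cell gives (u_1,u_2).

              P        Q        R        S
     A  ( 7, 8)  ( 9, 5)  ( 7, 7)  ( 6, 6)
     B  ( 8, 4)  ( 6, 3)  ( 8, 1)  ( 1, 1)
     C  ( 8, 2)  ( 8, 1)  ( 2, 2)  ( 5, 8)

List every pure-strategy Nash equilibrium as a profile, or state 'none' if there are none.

(A,P): not NE [P1→C gives 8>7]
(A,Q): not NE [P2→P gives 8>5]
(A,R): not NE [P1→B gives 8>7; P2→P gives 8>7]
(A,S): not NE [P2→P gives 8>6]
(B,P): NE
(B,Q): not NE [P1→A gives 9>6; P2→P gives 4>3]
(B,R): not NE [P2→P gives 4>1]
(B,S): not NE [P1→A gives 6>1; P2→P gives 4>1]
(C,P): not NE [P2→S gives 8>2]
(C,Q): not NE [P1→A gives 9>8; P2→S gives 8>1]
(C,R): not NE [P1→B gives 8>2; P2→S gives 8>2]
(C,S): not NE [P1→A gives 6>5]

PSNE = {(B,P)}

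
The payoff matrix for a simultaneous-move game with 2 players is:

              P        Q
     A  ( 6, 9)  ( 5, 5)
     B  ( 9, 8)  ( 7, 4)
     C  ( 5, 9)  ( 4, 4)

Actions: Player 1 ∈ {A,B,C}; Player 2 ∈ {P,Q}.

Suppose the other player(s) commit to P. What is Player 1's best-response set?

argmax u_1 = {B}

u_1(A vs P) = 6
u_1(B vs P) = 9
u_1(C vs P) = 5
max payoff 9 at {B}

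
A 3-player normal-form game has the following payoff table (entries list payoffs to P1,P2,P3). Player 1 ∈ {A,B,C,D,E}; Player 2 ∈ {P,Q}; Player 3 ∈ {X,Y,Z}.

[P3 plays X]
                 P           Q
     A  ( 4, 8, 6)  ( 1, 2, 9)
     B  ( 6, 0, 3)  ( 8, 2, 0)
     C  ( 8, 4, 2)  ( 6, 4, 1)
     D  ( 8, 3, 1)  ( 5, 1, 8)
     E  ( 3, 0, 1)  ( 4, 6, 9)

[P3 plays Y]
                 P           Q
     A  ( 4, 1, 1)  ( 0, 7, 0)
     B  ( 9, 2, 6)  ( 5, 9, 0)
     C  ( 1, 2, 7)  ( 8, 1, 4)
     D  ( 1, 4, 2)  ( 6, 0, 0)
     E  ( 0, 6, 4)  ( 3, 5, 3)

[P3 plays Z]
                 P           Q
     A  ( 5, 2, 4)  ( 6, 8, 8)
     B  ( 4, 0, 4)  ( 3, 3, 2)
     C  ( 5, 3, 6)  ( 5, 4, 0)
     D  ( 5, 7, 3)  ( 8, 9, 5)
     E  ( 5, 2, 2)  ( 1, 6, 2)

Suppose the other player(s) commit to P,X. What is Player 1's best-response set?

u_1(A vs P,X) = 4
u_1(B vs P,X) = 6
u_1(C vs P,X) = 8
u_1(D vs P,X) = 8
u_1(E vs P,X) = 3
max payoff 8 at {C,D}

argmax u_1 = {C,D}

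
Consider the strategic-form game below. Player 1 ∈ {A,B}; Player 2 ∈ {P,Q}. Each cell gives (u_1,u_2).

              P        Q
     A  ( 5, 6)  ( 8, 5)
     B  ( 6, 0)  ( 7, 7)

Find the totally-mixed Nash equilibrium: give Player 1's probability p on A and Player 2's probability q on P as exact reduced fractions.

(p,q) = (7/8, 1/2)

P1 indiff ⇒ q·5+(1-q)·8 = q·6+(1-q)·7 ⇒ q(-1) = (1-q)(-1) ⇒ q = 1/2
P2 indiff ⇒ p·6+(1-p)·0 = p·5+(1-p)·7 ⇒ p(1) = (1-p)(7) ⇒ p = 7/8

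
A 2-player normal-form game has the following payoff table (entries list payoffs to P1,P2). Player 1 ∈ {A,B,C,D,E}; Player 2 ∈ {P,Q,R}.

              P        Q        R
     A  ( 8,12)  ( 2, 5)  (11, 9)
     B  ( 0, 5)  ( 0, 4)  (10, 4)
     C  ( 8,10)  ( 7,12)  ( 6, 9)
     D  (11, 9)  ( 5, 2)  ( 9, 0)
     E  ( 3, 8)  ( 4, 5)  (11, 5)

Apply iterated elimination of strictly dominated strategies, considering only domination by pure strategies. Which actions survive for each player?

P1 drop B (A beats it: P:8>0 Q:2>0 R:11>10)
P2 drop R (P beats it: A:12>9 C:10>9 D:9>0 E:8>5)
P1 drop A (D beats it: P:11>8 Q:5>2)
P1 drop E (C beats it: P:8>3 Q:7>4)
P1→{C,D} P2→{P,Q}

IESDS → P1:{C,D} P2:{P,Q}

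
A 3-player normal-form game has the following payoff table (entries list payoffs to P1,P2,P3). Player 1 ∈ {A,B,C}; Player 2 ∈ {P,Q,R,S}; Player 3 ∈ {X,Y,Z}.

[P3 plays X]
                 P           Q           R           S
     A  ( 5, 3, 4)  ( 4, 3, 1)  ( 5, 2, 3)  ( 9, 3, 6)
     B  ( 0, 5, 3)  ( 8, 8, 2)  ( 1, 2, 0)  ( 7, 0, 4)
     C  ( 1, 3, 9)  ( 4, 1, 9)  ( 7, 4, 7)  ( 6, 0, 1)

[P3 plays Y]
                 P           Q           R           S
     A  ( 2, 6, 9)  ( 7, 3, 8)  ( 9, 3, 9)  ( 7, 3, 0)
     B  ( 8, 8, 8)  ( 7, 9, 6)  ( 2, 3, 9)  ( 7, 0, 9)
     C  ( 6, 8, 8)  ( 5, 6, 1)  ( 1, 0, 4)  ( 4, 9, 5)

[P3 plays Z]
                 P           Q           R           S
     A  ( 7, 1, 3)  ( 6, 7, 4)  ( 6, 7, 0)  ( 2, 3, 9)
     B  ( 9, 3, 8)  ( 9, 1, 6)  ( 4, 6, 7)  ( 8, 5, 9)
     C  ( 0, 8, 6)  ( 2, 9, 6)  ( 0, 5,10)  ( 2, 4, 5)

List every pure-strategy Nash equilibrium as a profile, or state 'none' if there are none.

PSNE = {(B,Q,Y)}

(A,P,X): not NE [P3→Y gives 9>4]
(A,P,Y): not NE [P1→B gives 8>2]
(A,P,Z): not NE [P1→B gives 9>7; P2→R gives 7>1; P3→Y gives 9>3]
(A,Q,X): not NE [P1→B gives 8>4; P3→Y gives 8>1]
(A,Q,Y): not NE [P2→P gives 6>3]
(A,Q,Z): not NE [P1→B gives 9>6; P3→Y gives 8>4]
(A,R,X): not NE [P1→C gives 7>5; P2→S gives 3>2; P3→Y gives 9>3]
(A,R,Y): not NE [P2→P gives 6>3]
(A,R,Z): not NE [P3→Y gives 9>0]
(A,S,X): not NE [P3→Z gives 9>6]
(A,S,Y): not NE [P2→P gives 6>3; P3→Z gives 9>0]
(A,S,Z): not NE [P1→B gives 8>2; P2→R gives 7>3]
(B,P,X): not NE [P1→A gives 5>0; P2→Q gives 8>5; P3→Z gives 8>3]
(B,P,Y): not NE [P2→Q gives 9>8]
(B,P,Z): not NE [P2→R gives 6>3]
(B,Q,X): not NE [P3→Z gives 6>2]
(B,Q,Y): NE
(B,Q,Z): not NE [P2→R gives 6>1]
(B,R,X): not NE [P1→C gives 7>1; P2→Q gives 8>2; P3→Y gives 9>0]
(B,R,Y): not NE [P1→A gives 9>2; P2→Q gives 9>3]
(B,R,Z): not NE [P1→A gives 6>4; P3→Y gives 9>7]
(B,S,X): not NE [P1→A gives 9>7; P2→Q gives 8>0; P3→Z gives 9>4]
(B,S,Y): not NE [P2→Q gives 9>0]
(B,S,Z): not NE [P2→R gives 6>5]
(C,P,X): not NE [P1→A gives 5>1; P2→R gives 4>3]
(C,P,Y): not NE [P1→B gives 8>6; P2→S gives 9>8; P3→X gives 9>8]
(C,P,Z): not NE [P1→B gives 9>0; P2→Q gives 9>8; P3→X gives 9>6]
(C,Q,X): not NE [P1→B gives 8>4; P2→R gives 4>1]
(C,Q,Y): not NE [P1→B gives 7>5; P2→S gives 9>6; P3→X gives 9>1]
(C,Q,Z): not NE [P1→B gives 9>2; P3→X gives 9>6]
(C,R,X): not NE [P3→Z gives 10>7]
(C,R,Y): not NE [P1→A gives 9>1; P2→S gives 9>0; P3→Z gives 10>4]
(C,R,Z): not NE [P1→A gives 6>0; P2→Q gives 9>5]
(C,S,X): not NE [P1→A gives 9>6; P2→R gives 4>0; P3→Z gives 5>1]
(C,S,Y): not NE [P1→B gives 7>4]
(C,S,Z): not NE [P1→B gives 8>2; P2→Q gives 9>4]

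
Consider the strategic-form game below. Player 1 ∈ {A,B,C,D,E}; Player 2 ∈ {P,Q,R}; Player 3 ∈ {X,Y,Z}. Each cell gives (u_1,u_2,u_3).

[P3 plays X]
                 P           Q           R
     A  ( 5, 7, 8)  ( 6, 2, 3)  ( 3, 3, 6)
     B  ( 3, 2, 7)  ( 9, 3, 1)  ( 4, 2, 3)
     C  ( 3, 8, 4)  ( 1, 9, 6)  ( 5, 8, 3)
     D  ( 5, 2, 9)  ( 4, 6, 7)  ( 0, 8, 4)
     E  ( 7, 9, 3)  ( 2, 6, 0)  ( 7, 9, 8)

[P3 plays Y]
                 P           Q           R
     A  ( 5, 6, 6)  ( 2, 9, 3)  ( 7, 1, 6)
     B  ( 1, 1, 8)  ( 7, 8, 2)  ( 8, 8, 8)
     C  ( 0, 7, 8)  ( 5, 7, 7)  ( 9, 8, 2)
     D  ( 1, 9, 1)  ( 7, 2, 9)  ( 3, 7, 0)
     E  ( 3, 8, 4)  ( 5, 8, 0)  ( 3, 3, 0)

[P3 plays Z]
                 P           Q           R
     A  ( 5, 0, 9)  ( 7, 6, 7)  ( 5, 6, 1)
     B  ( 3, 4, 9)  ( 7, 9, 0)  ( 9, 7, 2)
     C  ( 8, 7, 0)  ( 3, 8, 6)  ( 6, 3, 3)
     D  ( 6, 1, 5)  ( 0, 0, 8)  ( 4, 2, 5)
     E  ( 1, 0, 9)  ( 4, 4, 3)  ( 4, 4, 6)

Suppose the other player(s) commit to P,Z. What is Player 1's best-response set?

BR_1 = {C}

u_1(A vs P,Z) = 5
u_1(B vs P,Z) = 3
u_1(C vs P,Z) = 8
u_1(D vs P,Z) = 6
u_1(E vs P,Z) = 1
max payoff 8 at {C}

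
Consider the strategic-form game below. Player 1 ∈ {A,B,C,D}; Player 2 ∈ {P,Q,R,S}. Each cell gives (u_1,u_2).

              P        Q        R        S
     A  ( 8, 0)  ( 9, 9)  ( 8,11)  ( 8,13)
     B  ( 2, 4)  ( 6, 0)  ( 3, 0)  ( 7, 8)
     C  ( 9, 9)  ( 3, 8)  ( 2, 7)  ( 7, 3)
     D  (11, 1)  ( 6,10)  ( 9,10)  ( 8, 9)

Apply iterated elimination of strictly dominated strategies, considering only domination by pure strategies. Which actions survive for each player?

P1 drop B (A beats it: P:8>2 Q:9>6 R:8>3 S:8>7)
P1 drop C (D beats it: P:11>9 Q:6>3 R:9>2 S:8>7)
P2 drop P (Q beats it: A:9>0 D:10>1)
P1→{A,D} P2→{Q,R,S}

Remaining: P1:{A,D} P2:{Q,R,S}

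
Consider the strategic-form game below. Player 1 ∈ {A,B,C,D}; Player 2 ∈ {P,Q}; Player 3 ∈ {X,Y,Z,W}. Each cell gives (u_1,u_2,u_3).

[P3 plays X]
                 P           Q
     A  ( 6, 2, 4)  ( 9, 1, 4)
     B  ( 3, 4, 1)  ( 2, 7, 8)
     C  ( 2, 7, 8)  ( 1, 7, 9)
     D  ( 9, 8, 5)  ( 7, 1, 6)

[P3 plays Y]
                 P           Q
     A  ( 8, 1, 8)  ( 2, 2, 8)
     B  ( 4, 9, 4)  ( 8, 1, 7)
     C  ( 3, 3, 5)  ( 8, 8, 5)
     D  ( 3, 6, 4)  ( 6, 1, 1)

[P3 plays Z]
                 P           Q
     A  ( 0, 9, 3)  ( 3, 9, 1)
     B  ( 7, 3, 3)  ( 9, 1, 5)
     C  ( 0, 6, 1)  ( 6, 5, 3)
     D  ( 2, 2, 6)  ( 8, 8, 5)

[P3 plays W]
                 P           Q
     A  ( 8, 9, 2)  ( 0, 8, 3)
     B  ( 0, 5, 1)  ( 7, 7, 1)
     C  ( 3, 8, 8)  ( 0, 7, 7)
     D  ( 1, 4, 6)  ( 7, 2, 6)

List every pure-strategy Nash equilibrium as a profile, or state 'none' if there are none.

(A,P,X): not NE [P1→D gives 9>6; P3→Y gives 8>4]
(A,P,Y): not NE [P2→Q gives 2>1]
(A,P,Z): not NE [P1→B gives 7>0; P3→Y gives 8>3]
(A,P,W): not NE [P3→Y gives 8>2]
(A,Q,X): not NE [P2→P gives 2>1; P3→Y gives 8>4]
(A,Q,Y): not NE [P1→C gives 8>2]
(A,Q,Z): not NE [P1→B gives 9>3; P3→Y gives 8>1]
(A,Q,W): not NE [P1→D gives 7>0; P2→P gives 9>8; P3→Y gives 8>3]
(B,P,X): not NE [P1→D gives 9>3; P2→Q gives 7>4; P3→Y gives 4>1]
(B,P,Y): not NE [P1→A gives 8>4]
(B,P,Z): not NE [P3→Y gives 4>3]
(B,P,W): not NE [P1→A gives 8>0; P2→Q gives 7>5; P3→Y gives 4>1]
(B,Q,X): not NE [P1→A gives 9>2]
(B,Q,Y): not NE [P2→P gives 9>1; P3→X gives 8>7]
(B,Q,Z): not NE [P2→P gives 3>1; P3→X gives 8>5]
(B,Q,W): not NE [P3→X gives 8>1]
(C,P,X): not NE [P1→D gives 9>2]
(C,P,Y): not NE [P1→A gives 8>3; P2→Q gives 8>3; P3→W gives 8>5]
(C,P,Z): not NE [P1→B gives 7>0; P3→W gives 8>1]
(C,P,W): not NE [P1→A gives 8>3]
(C,Q,X): not NE [P1→A gives 9>1]
(C,Q,Y): not NE [P3→X gives 9>5]
(C,Q,Z): not NE [P1→B gives 9>6; P2→P gives 6>5; P3→X gives 9>3]
(C,Q,W): not NE [P1→D gives 7>0; P2→P gives 8>7; P3→X gives 9>7]
(D,P,X): not NE [P3→W gives 6>5]
(D,P,Y): not NE [P1→A gives 8>3; P3→W gives 6>4]
(D,P,Z): not NE [P1→B gives 7>2; P2→Q gives 8>2]
(D,P,W): not NE [P1→A gives 8>1]
(D,Q,X): not NE [P1→A gives 9>7; P2→P gives 8>1]
(D,Q,Y): not NE [P1→C gives 8>6; P2→P gives 6>1; P3→W gives 6>1]
(D,Q,Z): not NE [P1→B gives 9>8; P3→W gives 6>5]
(D,Q,W): not NE [P2→P gives 4>2]

No pure NE.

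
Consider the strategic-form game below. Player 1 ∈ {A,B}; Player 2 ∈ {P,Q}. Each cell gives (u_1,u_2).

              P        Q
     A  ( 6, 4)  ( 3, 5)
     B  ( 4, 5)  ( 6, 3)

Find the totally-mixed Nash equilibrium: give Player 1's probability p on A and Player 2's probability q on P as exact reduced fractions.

p=2/3, q=3/5

P1 indiff ⇒ q·6+(1-q)·3 = q·4+(1-q)·6 ⇒ q(2) = (1-q)(3) ⇒ q = 3/5
P2 indiff ⇒ p·4+(1-p)·5 = p·5+(1-p)·3 ⇒ p(-1) = (1-p)(-2) ⇒ p = 2/3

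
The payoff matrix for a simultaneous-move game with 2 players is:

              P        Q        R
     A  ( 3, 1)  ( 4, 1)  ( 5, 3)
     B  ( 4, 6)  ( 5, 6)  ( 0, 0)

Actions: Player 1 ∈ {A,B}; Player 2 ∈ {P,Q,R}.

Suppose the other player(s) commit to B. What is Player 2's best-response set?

argmax u_2 = {P,Q}

u_2(P vs B) = 6
u_2(Q vs B) = 6
u_2(R vs B) = 0
max payoff 6 at {P,Q}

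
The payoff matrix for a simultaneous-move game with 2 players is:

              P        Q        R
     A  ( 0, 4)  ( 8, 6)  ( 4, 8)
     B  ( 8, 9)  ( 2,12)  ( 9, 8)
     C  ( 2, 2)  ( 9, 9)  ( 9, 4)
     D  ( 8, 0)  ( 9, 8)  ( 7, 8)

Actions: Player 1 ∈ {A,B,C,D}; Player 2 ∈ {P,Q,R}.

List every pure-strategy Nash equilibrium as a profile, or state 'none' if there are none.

(A,P): not NE [P1→D gives 8>0; P2→R gives 8>4]
(A,Q): not NE [P1→D gives 9>8; P2→R gives 8>6]
(A,R): not NE [P1→C gives 9>4]
(B,P): not NE [P2→Q gives 12>9]
(B,Q): not NE [P1→D gives 9>2]
(B,R): not NE [P2→Q gives 12>8]
(C,P): not NE [P1→D gives 8>2; P2→Q gives 9>2]
(C,Q): NE
(C,R): not NE [P2→Q gives 9>4]
(D,P): not NE [P2→R gives 8>0]
(D,Q): NE
(D,R): not NE [P1→C gives 9>7]

PSNE = {(C,Q), (D,Q)}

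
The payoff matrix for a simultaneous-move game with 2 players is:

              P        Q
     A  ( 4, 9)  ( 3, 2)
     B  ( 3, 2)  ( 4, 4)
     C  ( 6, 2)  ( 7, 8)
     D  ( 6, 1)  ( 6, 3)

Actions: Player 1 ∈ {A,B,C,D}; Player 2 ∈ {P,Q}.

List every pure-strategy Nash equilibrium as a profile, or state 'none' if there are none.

Nash profiles: (C,Q)

(A,P): not NE [P1→D gives 6>4]
(A,Q): not NE [P1→C gives 7>3; P2→P gives 9>2]
(B,P): not NE [P1→D gives 6>3; P2→Q gives 4>2]
(B,Q): not NE [P1→C gives 7>4]
(C,P): not NE [P2→Q gives 8>2]
(C,Q): NE
(D,P): not NE [P2→Q gives 3>1]
(D,Q): not NE [P1→C gives 7>6]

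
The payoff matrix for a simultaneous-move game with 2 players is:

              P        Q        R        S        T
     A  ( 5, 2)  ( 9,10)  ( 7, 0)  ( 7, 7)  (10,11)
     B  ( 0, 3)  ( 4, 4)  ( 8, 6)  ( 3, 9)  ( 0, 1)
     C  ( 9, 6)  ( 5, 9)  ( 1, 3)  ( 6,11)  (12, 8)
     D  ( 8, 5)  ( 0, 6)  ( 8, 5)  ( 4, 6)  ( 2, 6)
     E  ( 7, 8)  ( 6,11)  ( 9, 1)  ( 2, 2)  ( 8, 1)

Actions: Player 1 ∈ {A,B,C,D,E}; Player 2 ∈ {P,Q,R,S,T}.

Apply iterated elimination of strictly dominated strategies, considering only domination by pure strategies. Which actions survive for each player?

Survivors P1:{A,C} P2:{Q,S,T}

P2 drop P (Q beats it: A:10>2 B:4>3 C:9>6 D:6>5 E:11>8)
P2 drop R (S beats it: A:7>0 B:9>6 C:11>3 D:6>5 E:2>1)
P1 drop B (A beats it: Q:9>4 S:7>3 T:10>0)
P1 drop D (A beats it: Q:9>0 S:7>4 T:10>2)
P1 drop E (A beats it: Q:9>6 S:7>2 T:10>8)
P1→{A,C} P2→{Q,S,T}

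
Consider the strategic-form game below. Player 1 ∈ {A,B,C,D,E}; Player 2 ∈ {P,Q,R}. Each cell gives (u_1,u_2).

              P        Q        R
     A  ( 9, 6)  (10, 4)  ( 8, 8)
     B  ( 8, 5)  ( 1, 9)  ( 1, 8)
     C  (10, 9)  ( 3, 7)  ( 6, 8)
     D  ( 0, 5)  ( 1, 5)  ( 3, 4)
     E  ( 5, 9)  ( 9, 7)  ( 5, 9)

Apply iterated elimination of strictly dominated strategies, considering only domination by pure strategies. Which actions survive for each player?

Remaining: P1:{A,C} P2:{P,R}

P1 drop B (A beats it: P:9>8 Q:10>1 R:8>1)
P1 drop D (A beats it: P:9>0 Q:10>1 R:8>3)
P1 drop E (A beats it: P:9>5 Q:10>9 R:8>5)
P2 drop Q (P beats it: A:6>4 C:9>7)
P1→{A,C} P2→{P,R}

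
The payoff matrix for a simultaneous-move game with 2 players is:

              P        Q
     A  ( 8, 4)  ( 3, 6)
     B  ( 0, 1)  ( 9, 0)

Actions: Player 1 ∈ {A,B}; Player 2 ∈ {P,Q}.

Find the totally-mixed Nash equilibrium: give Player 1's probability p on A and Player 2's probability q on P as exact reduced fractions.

P1 indiff ⇒ q·8+(1-q)·3 = q·0+(1-q)·9 ⇒ q(8) = (1-q)(6) ⇒ q = 3/7
P2 indiff ⇒ p·4+(1-p)·1 = p·6+(1-p)·0 ⇒ p(-2) = (1-p)(-1) ⇒ p = 1/3

P1 mixes 1/3 on A; P2 mixes 3/7 on P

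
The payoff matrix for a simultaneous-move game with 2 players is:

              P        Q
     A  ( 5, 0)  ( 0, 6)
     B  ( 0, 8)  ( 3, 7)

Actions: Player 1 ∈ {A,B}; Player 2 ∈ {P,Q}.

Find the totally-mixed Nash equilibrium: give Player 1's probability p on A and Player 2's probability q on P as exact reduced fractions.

P1 indiff ⇒ q·5+(1-q)·0 = q·0+(1-q)·3 ⇒ q(5) = (1-q)(3) ⇒ q = 3/8
P2 indiff ⇒ p·0+(1-p)·8 = p·6+(1-p)·7 ⇒ p(-6) = (1-p)(-1) ⇒ p = 1/7

P1 mixes 1/7 on A; P2 mixes 3/8 on P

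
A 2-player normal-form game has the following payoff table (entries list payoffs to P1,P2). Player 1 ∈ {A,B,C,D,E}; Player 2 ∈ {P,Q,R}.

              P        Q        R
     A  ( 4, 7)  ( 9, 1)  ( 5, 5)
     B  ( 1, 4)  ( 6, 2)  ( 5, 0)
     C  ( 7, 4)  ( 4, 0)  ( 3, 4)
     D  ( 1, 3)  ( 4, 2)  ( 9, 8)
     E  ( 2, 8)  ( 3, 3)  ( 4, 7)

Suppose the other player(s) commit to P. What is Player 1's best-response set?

P1 best: {C}

u_1(A vs P) = 4
u_1(B vs P) = 1
u_1(C vs P) = 7
u_1(D vs P) = 1
u_1(E vs P) = 2
max payoff 7 at {C}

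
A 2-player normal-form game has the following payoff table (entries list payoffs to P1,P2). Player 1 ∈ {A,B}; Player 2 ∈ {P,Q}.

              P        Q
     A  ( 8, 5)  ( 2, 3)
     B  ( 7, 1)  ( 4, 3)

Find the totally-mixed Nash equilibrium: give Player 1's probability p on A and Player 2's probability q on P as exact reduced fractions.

P1 indiff ⇒ q·8+(1-q)·2 = q·7+(1-q)·4 ⇒ q(1) = (1-q)(2) ⇒ q = 2/3
P2 indiff ⇒ p·5+(1-p)·1 = p·3+(1-p)·3 ⇒ p(2) = (1-p)(2) ⇒ p = 1/2

(p,q) = (1/2, 2/3)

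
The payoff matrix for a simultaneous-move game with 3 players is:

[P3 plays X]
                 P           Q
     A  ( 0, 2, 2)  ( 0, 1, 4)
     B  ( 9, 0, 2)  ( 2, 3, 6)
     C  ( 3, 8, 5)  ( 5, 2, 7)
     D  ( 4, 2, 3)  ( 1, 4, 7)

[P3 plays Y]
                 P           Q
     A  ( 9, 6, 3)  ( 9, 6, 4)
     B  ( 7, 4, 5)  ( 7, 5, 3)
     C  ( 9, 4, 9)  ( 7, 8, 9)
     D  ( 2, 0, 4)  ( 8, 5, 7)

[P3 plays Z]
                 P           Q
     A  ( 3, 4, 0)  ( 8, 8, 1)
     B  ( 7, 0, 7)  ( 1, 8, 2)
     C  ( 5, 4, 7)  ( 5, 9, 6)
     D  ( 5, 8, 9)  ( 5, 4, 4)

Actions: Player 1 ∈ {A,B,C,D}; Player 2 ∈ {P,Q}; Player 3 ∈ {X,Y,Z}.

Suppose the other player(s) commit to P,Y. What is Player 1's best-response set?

P1 best: {A,C}

u_1(A vs P,Y) = 9
u_1(B vs P,Y) = 7
u_1(C vs P,Y) = 9
u_1(D vs P,Y) = 2
max payoff 9 at {A,C}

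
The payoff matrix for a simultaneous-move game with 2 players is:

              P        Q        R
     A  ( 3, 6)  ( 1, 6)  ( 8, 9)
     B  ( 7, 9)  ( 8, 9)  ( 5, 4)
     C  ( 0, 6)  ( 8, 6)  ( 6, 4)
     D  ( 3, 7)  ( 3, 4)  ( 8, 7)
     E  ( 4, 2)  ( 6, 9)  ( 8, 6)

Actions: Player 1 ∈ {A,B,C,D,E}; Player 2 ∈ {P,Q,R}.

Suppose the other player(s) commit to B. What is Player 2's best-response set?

BR_2 = {P,Q}

u_2(P vs B) = 9
u_2(Q vs B) = 9
u_2(R vs B) = 4
max payoff 9 at {P,Q}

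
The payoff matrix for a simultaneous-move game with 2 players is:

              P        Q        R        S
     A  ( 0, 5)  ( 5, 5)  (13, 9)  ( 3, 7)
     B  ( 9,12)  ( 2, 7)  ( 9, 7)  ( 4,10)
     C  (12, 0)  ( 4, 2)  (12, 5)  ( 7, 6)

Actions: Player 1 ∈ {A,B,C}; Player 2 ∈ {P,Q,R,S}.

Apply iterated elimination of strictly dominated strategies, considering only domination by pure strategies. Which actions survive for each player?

Survivors P1:{A,C} P2:{R,S}

P1 drop B (C beats it: P:12>9 Q:4>2 R:12>9 S:7>4)
P2 drop P (R beats it: A:9>5 C:5>0)
P2 drop Q (R beats it: A:9>5 C:5>2)
P1→{A,C} P2→{R,S}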